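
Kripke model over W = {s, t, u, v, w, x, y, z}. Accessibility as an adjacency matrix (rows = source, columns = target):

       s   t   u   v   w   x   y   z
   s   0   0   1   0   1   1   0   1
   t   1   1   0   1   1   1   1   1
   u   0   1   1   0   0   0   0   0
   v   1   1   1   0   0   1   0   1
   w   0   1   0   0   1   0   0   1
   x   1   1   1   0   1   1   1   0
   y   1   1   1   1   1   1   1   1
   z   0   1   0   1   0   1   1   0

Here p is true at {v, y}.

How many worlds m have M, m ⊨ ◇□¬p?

s: successors {u, w, x, z}; □¬p there: u:T, w:T, x:F, z:F. ✓
t: successors {s, t, v, w, x, y, z}; □¬p there: s:T, t:F, v:T, w:T, x:F, y:F, z:F. ✓
u: successors {t, u}; □¬p there: t:F, u:T. ✓
v: successors {s, t, u, x, z}; □¬p there: s:T, t:F, u:T, x:F, z:F. ✓
w: successors {t, w, z}; □¬p there: t:F, w:T, z:F. ✓
x: successors {s, t, u, w, x, y}; □¬p there: s:T, t:F, u:T, w:T, x:F, y:F. ✓
y: successors {s, t, u, v, w, x, y, z}; □¬p there: s:T, t:F, u:T, v:T, w:T, x:F, y:F, z:F. ✓
z: successors {t, v, x, y}; □¬p there: t:F, v:T, x:F, y:F. ✓
Satisfying worlds: {s, t, u, v, w, x, y, z}.

8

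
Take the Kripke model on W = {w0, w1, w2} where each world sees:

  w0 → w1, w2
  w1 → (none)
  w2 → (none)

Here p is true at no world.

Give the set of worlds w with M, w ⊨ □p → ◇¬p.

{w0}

w0: □p is F, ◇¬p is T. ✓
w1: □p is T, ◇¬p is F. ✗
w2: □p is T, ◇¬p is F. ✗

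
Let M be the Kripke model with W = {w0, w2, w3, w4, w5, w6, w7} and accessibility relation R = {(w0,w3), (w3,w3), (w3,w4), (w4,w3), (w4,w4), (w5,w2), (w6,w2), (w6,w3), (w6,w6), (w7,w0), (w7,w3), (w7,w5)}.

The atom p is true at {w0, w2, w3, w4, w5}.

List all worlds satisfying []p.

w0: successors {w3}; p there: w3:T. ✓
w2: no successors, so []p holds vacuously. ✓
w3: successors {w3, w4}; p there: w3:T, w4:T. ✓
w4: successors {w3, w4}; p there: w3:T, w4:T. ✓
w5: successors {w2}; p there: w2:T. ✓
w6: successors {w2, w3, w6}; p there: w2:T, w3:T, w6:F. ✗
w7: successors {w0, w3, w5}; p there: w0:T, w3:T, w5:T. ✓

{w0, w2, w3, w4, w5, w7}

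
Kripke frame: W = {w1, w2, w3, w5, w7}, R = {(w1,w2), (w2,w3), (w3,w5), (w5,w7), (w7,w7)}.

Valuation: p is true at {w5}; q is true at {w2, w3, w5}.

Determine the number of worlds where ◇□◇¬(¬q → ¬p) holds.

0

w1: successors {w2}; □◇¬(¬q → ¬p) there: w2:F. ✗
w2: successors {w3}; □◇¬(¬q → ¬p) there: w3:F. ✗
w3: successors {w5}; □◇¬(¬q → ¬p) there: w5:F. ✗
w5: successors {w7}; □◇¬(¬q → ¬p) there: w7:F. ✗
w7: successors {w7}; □◇¬(¬q → ¬p) there: w7:F. ✗
Satisfying worlds: ∅.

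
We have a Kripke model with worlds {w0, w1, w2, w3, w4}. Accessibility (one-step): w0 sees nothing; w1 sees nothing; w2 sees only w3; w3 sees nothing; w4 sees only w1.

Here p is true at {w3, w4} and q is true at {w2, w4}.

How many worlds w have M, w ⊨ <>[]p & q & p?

w0: <>[]p is F, q & p is F. ✗
w1: <>[]p is F, q & p is F. ✗
w2: <>[]p is T, q & p is F. ✗
w3: <>[]p is F, q & p is F. ✗
w4: <>[]p is T, q & p is T. ✓
Satisfying worlds: {w4}.

1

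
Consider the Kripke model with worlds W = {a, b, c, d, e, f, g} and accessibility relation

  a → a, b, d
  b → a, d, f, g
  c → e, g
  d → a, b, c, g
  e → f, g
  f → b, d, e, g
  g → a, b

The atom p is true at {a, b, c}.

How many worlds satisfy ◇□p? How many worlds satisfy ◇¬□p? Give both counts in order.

5 and 7

For ◇□p:
a: successors {a, b, d}; □p there: a:F, b:F, d:F. ✗
b: successors {a, d, f, g}; □p there: a:F, d:F, f:F, g:T. ✓
c: successors {e, g}; □p there: e:F, g:T. ✓
d: successors {a, b, c, g}; □p there: a:F, b:F, c:F, g:T. ✓
e: successors {f, g}; □p there: f:F, g:T. ✓
f: successors {b, d, e, g}; □p there: b:F, d:F, e:F, g:T. ✓
g: successors {a, b}; □p there: a:F, b:F. ✗
— 5 worlds.
For ◇¬□p:
a: successors {a, b, d}; ¬□p there: a:T, b:T, d:T. ✓
b: successors {a, d, f, g}; ¬□p there: a:T, d:T, f:T, g:F. ✓
c: successors {e, g}; ¬□p there: e:T, g:F. ✓
d: successors {a, b, c, g}; ¬□p there: a:T, b:T, c:T, g:F. ✓
e: successors {f, g}; ¬□p there: f:T, g:F. ✓
f: successors {b, d, e, g}; ¬□p there: b:T, d:T, e:T, g:F. ✓
g: successors {a, b}; ¬□p there: a:T, b:T. ✓
— 7 worlds.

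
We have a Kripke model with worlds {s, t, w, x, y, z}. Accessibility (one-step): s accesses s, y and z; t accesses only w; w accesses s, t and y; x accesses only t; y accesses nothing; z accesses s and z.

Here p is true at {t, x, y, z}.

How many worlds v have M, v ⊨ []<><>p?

4

s: successors {s, y, z}; <><>p there: s:T, y:F, z:T. ✗
t: successors {w}; <><>p there: w:T. ✓
w: successors {s, t, y}; <><>p there: s:T, t:T, y:F. ✗
x: successors {t}; <><>p there: t:T. ✓
y: no successors, so []<><>p holds vacuously. ✓
z: successors {s, z}; <><>p there: s:T, z:T. ✓
Satisfying worlds: {t, x, y, z}.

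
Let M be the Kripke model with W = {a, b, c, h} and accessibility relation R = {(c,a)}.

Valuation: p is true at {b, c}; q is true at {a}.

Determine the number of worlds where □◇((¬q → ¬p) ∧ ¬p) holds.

3

a: no successors, so □◇((¬q → ¬p) ∧ ¬p) holds vacuously. ✓
b: no successors, so □◇((¬q → ¬p) ∧ ¬p) holds vacuously. ✓
c: successors {a}; ◇((¬q → ¬p) ∧ ¬p) there: a:F. ✗
h: no successors, so □◇((¬q → ¬p) ∧ ¬p) holds vacuously. ✓
Satisfying worlds: {a, b, h}.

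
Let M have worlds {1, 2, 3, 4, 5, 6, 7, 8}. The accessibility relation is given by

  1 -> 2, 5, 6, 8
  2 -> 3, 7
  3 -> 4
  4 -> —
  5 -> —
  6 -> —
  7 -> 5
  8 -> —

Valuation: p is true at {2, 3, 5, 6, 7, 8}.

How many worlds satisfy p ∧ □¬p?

1: p is F, □¬p is F. ✗
2: p is T, □¬p is F. ✗
3: p is T, □¬p is T. ✓
4: p is F, □¬p is T. ✗
5: p is T, □¬p is T. ✓
6: p is T, □¬p is T. ✓
7: p is T, □¬p is F. ✗
8: p is T, □¬p is T. ✓
Satisfying worlds: {3, 5, 6, 8}.

4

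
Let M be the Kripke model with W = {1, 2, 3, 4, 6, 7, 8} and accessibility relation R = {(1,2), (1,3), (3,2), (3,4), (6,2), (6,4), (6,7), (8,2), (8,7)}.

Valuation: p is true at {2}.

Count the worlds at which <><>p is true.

1: successors {2, 3}; <>p there: 2:F, 3:T. ✓
2: no successors, so <><>p fails. ✗
3: successors {2, 4}; <>p there: 2:F, 4:F. ✗
4: no successors, so <><>p fails. ✗
6: successors {2, 4, 7}; <>p there: 2:F, 4:F, 7:F. ✗
7: no successors, so <><>p fails. ✗
8: successors {2, 7}; <>p there: 2:F, 7:F. ✗
Satisfying worlds: {1}.

1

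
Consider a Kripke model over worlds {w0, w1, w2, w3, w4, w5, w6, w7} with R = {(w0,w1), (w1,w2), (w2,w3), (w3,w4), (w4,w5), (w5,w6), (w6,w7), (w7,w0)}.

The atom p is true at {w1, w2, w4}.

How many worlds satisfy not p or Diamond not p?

w0: not p is T, Diamond not p is F. ✓
w1: not p is F, Diamond not p is F. ✗
w2: not p is F, Diamond not p is T. ✓
w3: not p is T, Diamond not p is F. ✓
w4: not p is F, Diamond not p is T. ✓
w5: not p is T, Diamond not p is T. ✓
w6: not p is T, Diamond not p is T. ✓
w7: not p is T, Diamond not p is T. ✓
Satisfying worlds: {w0, w2, w3, w4, w5, w6, w7}.

7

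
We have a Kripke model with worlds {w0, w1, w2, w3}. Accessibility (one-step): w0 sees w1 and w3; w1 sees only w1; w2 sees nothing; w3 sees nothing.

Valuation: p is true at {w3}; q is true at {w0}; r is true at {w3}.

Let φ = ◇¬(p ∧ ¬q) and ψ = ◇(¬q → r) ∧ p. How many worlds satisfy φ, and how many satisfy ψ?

For ◇¬(p ∧ ¬q):
w0: successors {w1, w3}; ¬(p ∧ ¬q) there: w1:T, w3:F. ✓
w1: successors {w1}; ¬(p ∧ ¬q) there: w1:T. ✓
w2: no successors, so ◇¬(p ∧ ¬q) fails. ✗
w3: no successors, so ◇¬(p ∧ ¬q) fails. ✗
— 2 worlds.
For ◇(¬q → r) ∧ p:
w0: ◇(¬q → r) is T, p is F. ✗
w1: ◇(¬q → r) is F, p is F. ✗
w2: ◇(¬q → r) is F, p is F. ✗
w3: ◇(¬q → r) is F, p is T. ✗
— 0 worlds.

2 and 0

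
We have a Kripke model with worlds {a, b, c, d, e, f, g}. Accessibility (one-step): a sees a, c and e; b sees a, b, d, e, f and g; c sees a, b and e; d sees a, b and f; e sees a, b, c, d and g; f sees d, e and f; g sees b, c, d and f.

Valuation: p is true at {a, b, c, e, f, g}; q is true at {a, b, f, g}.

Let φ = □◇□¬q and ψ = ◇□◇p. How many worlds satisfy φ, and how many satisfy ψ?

For □◇□¬q:
a: successors {a, c, e}; ◇□¬q there: a:F, c:F, e:F. ✗
b: successors {a, b, d, e, f, g}; ◇□¬q there: a:F, b:F, d:F, e:F, f:F, g:F. ✗
c: successors {a, b, e}; ◇□¬q there: a:F, b:F, e:F. ✗
d: successors {a, b, f}; ◇□¬q there: a:F, b:F, f:F. ✗
e: successors {a, b, c, d, g}; ◇□¬q there: a:F, b:F, c:F, d:F, g:F. ✗
f: successors {d, e, f}; ◇□¬q there: d:F, e:F, f:F. ✗
g: successors {b, c, d, f}; ◇□¬q there: b:F, c:F, d:F, f:F. ✗
— 0 worlds.
For ◇□◇p:
a: successors {a, c, e}; □◇p there: a:T, c:T, e:T. ✓
b: successors {a, b, d, e, f, g}; □◇p there: a:T, b:T, d:T, e:T, f:T, g:T. ✓
c: successors {a, b, e}; □◇p there: a:T, b:T, e:T. ✓
d: successors {a, b, f}; □◇p there: a:T, b:T, f:T. ✓
e: successors {a, b, c, d, g}; □◇p there: a:T, b:T, c:T, d:T, g:T. ✓
f: successors {d, e, f}; □◇p there: d:T, e:T, f:T. ✓
g: successors {b, c, d, f}; □◇p there: b:T, c:T, d:T, f:T. ✓
— 7 worlds.

0 and 7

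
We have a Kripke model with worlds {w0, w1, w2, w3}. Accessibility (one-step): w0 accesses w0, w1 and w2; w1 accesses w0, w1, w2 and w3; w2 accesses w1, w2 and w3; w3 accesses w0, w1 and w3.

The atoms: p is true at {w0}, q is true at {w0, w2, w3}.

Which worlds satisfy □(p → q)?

{w0, w1, w2, w3}

w0: successors {w0, w1, w2}; p → q there: w0:T, w1:T, w2:T. ✓
w1: successors {w0, w1, w2, w3}; p → q there: w0:T, w1:T, w2:T, w3:T. ✓
w2: successors {w1, w2, w3}; p → q there: w1:T, w2:T, w3:T. ✓
w3: successors {w0, w1, w3}; p → q there: w0:T, w1:T, w3:T. ✓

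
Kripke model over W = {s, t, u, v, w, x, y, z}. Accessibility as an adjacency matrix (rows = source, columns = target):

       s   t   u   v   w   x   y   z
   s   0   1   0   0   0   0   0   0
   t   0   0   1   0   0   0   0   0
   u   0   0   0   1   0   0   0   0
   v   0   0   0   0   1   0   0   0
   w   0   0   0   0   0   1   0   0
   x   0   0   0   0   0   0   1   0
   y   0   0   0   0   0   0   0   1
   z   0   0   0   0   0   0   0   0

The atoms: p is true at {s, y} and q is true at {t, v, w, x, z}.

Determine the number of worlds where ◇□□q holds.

s: successors {t}; □□q there: t:T. ✓
t: successors {u}; □□q there: u:T. ✓
u: successors {v}; □□q there: v:T. ✓
v: successors {w}; □□q there: w:F. ✗
w: successors {x}; □□q there: x:T. ✓
x: successors {y}; □□q there: y:T. ✓
y: successors {z}; □□q there: z:T. ✓
z: no successors, so ◇□□q fails. ✗
Satisfying worlds: {s, t, u, w, x, y}.

6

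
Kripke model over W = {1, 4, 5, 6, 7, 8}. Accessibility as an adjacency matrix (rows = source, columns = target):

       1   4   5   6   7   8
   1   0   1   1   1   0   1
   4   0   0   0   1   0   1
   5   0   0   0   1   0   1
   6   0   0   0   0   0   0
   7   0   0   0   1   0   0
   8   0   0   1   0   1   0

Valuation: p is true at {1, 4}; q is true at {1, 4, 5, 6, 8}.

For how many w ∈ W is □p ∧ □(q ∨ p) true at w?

1: □p is F, □(q ∨ p) is T. ✗
4: □p is F, □(q ∨ p) is T. ✗
5: □p is F, □(q ∨ p) is T. ✗
6: □p is T, □(q ∨ p) is T. ✓
7: □p is F, □(q ∨ p) is T. ✗
8: □p is F, □(q ∨ p) is F. ✗
Satisfying worlds: {6}.

1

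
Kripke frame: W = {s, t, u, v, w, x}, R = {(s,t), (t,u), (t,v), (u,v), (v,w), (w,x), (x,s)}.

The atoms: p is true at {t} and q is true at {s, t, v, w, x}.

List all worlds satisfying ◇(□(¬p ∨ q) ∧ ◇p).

{x}

s: successors {t}; □(¬p ∨ q) ∧ ◇p there: t:F. ✗
t: successors {u, v}; □(¬p ∨ q) ∧ ◇p there: u:F, v:F. ✗
u: successors {v}; □(¬p ∨ q) ∧ ◇p there: v:F. ✗
v: successors {w}; □(¬p ∨ q) ∧ ◇p there: w:F. ✗
w: successors {x}; □(¬p ∨ q) ∧ ◇p there: x:F. ✗
x: successors {s}; □(¬p ∨ q) ∧ ◇p there: s:T. ✓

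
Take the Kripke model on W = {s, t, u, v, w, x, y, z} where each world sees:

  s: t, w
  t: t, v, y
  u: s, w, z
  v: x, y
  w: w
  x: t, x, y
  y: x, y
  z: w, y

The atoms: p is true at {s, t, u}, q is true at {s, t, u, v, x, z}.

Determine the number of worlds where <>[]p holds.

0

s: successors {t, w}; []p there: t:F, w:F. ✗
t: successors {t, v, y}; []p there: t:F, v:F, y:F. ✗
u: successors {s, w, z}; []p there: s:F, w:F, z:F. ✗
v: successors {x, y}; []p there: x:F, y:F. ✗
w: successors {w}; []p there: w:F. ✗
x: successors {t, x, y}; []p there: t:F, x:F, y:F. ✗
y: successors {x, y}; []p there: x:F, y:F. ✗
z: successors {w, y}; []p there: w:F, y:F. ✗
Satisfying worlds: ∅.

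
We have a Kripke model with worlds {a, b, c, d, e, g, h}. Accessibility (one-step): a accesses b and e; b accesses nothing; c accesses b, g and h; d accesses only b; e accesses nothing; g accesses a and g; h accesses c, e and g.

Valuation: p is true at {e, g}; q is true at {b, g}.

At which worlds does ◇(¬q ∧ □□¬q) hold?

{a, g, h}

a: successors {b, e}; ¬q ∧ □□¬q there: b:F, e:T. ✓
b: no successors, so ◇(¬q ∧ □□¬q) fails. ✗
c: successors {b, g, h}; ¬q ∧ □□¬q there: b:F, g:F, h:F. ✗
d: successors {b}; ¬q ∧ □□¬q there: b:F. ✗
e: no successors, so ◇(¬q ∧ □□¬q) fails. ✗
g: successors {a, g}; ¬q ∧ □□¬q there: a:T, g:F. ✓
h: successors {c, e, g}; ¬q ∧ □□¬q there: c:F, e:T, g:F. ✓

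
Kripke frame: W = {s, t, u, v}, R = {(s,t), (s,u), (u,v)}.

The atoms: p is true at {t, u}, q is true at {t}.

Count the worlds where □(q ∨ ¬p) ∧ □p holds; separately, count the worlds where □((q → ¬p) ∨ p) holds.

For □(q ∨ ¬p) ∧ □p:
s: □(q ∨ ¬p) is F, □p is T. ✗
t: □(q ∨ ¬p) is T, □p is T. ✓
u: □(q ∨ ¬p) is T, □p is F. ✗
v: □(q ∨ ¬p) is T, □p is T. ✓
— 2 worlds.
For □((q → ¬p) ∨ p):
s: successors {t, u}; (q → ¬p) ∨ p there: t:T, u:T. ✓
t: no successors, so □((q → ¬p) ∨ p) holds vacuously. ✓
u: successors {v}; (q → ¬p) ∨ p there: v:T. ✓
v: no successors, so □((q → ¬p) ∨ p) holds vacuously. ✓
— 4 worlds.

2 and 4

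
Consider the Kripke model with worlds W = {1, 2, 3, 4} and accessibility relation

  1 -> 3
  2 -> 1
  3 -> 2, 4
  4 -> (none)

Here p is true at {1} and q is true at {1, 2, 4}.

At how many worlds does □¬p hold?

1: successors {3}; ¬p there: 3:T. ✓
2: successors {1}; ¬p there: 1:F. ✗
3: successors {2, 4}; ¬p there: 2:T, 4:T. ✓
4: no successors, so □¬p holds vacuously. ✓
Satisfying worlds: {1, 3, 4}.

3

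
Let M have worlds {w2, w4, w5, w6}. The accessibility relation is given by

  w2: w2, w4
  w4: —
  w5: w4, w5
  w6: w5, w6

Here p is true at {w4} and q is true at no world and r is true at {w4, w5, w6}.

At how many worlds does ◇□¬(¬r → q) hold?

w2: successors {w2, w4}; □¬(¬r → q) there: w2:F, w4:T. ✓
w4: no successors, so ◇□¬(¬r → q) fails. ✗
w5: successors {w4, w5}; □¬(¬r → q) there: w4:T, w5:F. ✓
w6: successors {w5, w6}; □¬(¬r → q) there: w5:F, w6:F. ✗
Satisfying worlds: {w2, w5}.

2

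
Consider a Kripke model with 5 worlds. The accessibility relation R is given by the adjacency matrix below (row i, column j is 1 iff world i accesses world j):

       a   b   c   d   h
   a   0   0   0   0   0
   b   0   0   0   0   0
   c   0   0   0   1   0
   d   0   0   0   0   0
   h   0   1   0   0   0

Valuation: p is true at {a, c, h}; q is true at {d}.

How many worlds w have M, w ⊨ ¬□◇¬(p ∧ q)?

2

a: □◇¬(p ∧ q) is T. ✗
b: □◇¬(p ∧ q) is T. ✗
c: □◇¬(p ∧ q) is F. ✓
d: □◇¬(p ∧ q) is T. ✗
h: □◇¬(p ∧ q) is F. ✓
Satisfying worlds: {c, h}.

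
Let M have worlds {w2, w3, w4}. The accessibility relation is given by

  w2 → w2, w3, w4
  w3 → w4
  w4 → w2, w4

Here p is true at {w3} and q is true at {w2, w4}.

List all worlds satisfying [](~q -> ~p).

{w3, w4}

w2: successors {w2, w3, w4}; ~q -> ~p there: w2:T, w3:F, w4:T. ✗
w3: successors {w4}; ~q -> ~p there: w4:T. ✓
w4: successors {w2, w4}; ~q -> ~p there: w2:T, w4:T. ✓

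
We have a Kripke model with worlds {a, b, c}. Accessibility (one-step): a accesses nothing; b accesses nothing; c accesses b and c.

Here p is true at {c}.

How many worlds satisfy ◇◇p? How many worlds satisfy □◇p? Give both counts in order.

1 and 2

For ◇◇p:
a: no successors, so ◇◇p fails. ✗
b: no successors, so ◇◇p fails. ✗
c: successors {b, c}; ◇p there: b:F, c:T. ✓
— 1 world.
For □◇p:
a: no successors, so □◇p holds vacuously. ✓
b: no successors, so □◇p holds vacuously. ✓
c: successors {b, c}; ◇p there: b:F, c:T. ✗
— 2 worlds.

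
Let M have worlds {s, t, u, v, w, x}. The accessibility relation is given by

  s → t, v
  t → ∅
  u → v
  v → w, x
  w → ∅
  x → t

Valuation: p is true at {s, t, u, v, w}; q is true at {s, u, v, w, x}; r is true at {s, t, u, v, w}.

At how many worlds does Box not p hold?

s: successors {t, v}; not p there: t:F, v:F. ✗
t: no successors, so Box not p holds vacuously. ✓
u: successors {v}; not p there: v:F. ✗
v: successors {w, x}; not p there: w:F, x:T. ✗
w: no successors, so Box not p holds vacuously. ✓
x: successors {t}; not p there: t:F. ✗
Satisfying worlds: {t, w}.

2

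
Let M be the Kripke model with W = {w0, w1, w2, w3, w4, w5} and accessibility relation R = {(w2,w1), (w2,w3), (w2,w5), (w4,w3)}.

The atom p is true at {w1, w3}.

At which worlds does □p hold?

w0: no successors, so □p holds vacuously. ✓
w1: no successors, so □p holds vacuously. ✓
w2: successors {w1, w3, w5}; p there: w1:T, w3:T, w5:F. ✗
w3: no successors, so □p holds vacuously. ✓
w4: successors {w3}; p there: w3:T. ✓
w5: no successors, so □p holds vacuously. ✓

{w0, w1, w3, w4, w5}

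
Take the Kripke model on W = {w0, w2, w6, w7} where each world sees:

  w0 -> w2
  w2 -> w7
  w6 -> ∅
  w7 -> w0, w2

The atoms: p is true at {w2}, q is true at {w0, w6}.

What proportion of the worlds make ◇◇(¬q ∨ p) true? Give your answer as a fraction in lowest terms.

3/4

w0: successors {w2}; ◇(¬q ∨ p) there: w2:T. ✓
w2: successors {w7}; ◇(¬q ∨ p) there: w7:T. ✓
w6: no successors, so ◇◇(¬q ∨ p) fails. ✗
w7: successors {w0, w2}; ◇(¬q ∨ p) there: w0:T, w2:T. ✓
That's 3 of 4 worlds, so 3/4.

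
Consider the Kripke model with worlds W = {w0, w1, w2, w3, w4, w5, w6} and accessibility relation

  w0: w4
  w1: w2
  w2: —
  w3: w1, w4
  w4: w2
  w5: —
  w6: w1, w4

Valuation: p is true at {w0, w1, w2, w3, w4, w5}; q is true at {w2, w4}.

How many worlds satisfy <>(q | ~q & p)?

5

w0: successors {w4}; q | ~q & p there: w4:T. ✓
w1: successors {w2}; q | ~q & p there: w2:T. ✓
w2: no successors, so <>(q | ~q & p) fails. ✗
w3: successors {w1, w4}; q | ~q & p there: w1:T, w4:T. ✓
w4: successors {w2}; q | ~q & p there: w2:T. ✓
w5: no successors, so <>(q | ~q & p) fails. ✗
w6: successors {w1, w4}; q | ~q & p there: w1:T, w4:T. ✓
Satisfying worlds: {w0, w1, w3, w4, w6}.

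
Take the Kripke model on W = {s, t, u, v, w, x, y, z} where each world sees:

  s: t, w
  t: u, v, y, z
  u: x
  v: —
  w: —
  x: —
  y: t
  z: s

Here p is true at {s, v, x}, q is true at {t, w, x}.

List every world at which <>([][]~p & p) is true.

s: successors {t, w}; [][]~p & p there: t:F, w:F. ✗
t: successors {u, v, y, z}; [][]~p & p there: u:F, v:T, y:F, z:F. ✓
u: successors {x}; [][]~p & p there: x:T. ✓
v: no successors, so <>([][]~p & p) fails. ✗
w: no successors, so <>([][]~p & p) fails. ✗
x: no successors, so <>([][]~p & p) fails. ✗
y: successors {t}; [][]~p & p there: t:F. ✗
z: successors {s}; [][]~p & p there: s:F. ✗

{t, u}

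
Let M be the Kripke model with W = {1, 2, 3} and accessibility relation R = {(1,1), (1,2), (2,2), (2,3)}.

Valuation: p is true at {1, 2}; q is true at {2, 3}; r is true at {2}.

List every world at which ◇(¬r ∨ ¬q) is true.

1: successors {1, 2}; ¬r ∨ ¬q there: 1:T, 2:F. ✓
2: successors {2, 3}; ¬r ∨ ¬q there: 2:F, 3:T. ✓
3: no successors, so ◇(¬r ∨ ¬q) fails. ✗

{1, 2}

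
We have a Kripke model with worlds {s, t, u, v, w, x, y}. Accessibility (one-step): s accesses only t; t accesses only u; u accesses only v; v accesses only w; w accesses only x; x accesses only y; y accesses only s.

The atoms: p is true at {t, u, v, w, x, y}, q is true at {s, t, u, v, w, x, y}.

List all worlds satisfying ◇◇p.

{s, t, u, v, w, y}

s: successors {t}; ◇p there: t:T. ✓
t: successors {u}; ◇p there: u:T. ✓
u: successors {v}; ◇p there: v:T. ✓
v: successors {w}; ◇p there: w:T. ✓
w: successors {x}; ◇p there: x:T. ✓
x: successors {y}; ◇p there: y:F. ✗
y: successors {s}; ◇p there: s:T. ✓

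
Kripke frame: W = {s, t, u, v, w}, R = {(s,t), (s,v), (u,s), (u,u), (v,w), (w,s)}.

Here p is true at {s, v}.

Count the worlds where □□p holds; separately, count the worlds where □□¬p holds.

2 and 2

For □□p:
s: successors {t, v}; □p there: t:T, v:F. ✗
t: no successors, so □□p holds vacuously. ✓
u: successors {s, u}; □p there: s:F, u:F. ✗
v: successors {w}; □p there: w:T. ✓
w: successors {s}; □p there: s:F. ✗
— 2 worlds.
For □□¬p:
s: successors {t, v}; □¬p there: t:T, v:T. ✓
t: no successors, so □□¬p holds vacuously. ✓
u: successors {s, u}; □¬p there: s:F, u:F. ✗
v: successors {w}; □¬p there: w:F. ✗
w: successors {s}; □¬p there: s:F. ✗
— 2 worlds.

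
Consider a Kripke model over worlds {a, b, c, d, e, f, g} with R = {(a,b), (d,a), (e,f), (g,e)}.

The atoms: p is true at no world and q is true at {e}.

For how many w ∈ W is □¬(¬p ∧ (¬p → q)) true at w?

a: successors {b}; ¬(¬p ∧ (¬p → q)) there: b:T. ✓
b: no successors, so □¬(¬p ∧ (¬p → q)) holds vacuously. ✓
c: no successors, so □¬(¬p ∧ (¬p → q)) holds vacuously. ✓
d: successors {a}; ¬(¬p ∧ (¬p → q)) there: a:T. ✓
e: successors {f}; ¬(¬p ∧ (¬p → q)) there: f:T. ✓
f: no successors, so □¬(¬p ∧ (¬p → q)) holds vacuously. ✓
g: successors {e}; ¬(¬p ∧ (¬p → q)) there: e:F. ✗
Satisfying worlds: {a, b, c, d, e, f}.

6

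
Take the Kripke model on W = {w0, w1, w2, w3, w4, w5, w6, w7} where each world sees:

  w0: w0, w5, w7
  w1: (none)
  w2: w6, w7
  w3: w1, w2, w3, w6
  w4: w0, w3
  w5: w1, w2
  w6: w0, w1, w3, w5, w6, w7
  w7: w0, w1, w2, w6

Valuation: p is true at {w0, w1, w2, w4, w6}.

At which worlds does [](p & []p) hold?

{w1}

w0: successors {w0, w5, w7}; p & []p there: w0:F, w5:F, w7:F. ✗
w1: no successors, so [](p & []p) holds vacuously. ✓
w2: successors {w6, w7}; p & []p there: w6:F, w7:F. ✗
w3: successors {w1, w2, w3, w6}; p & []p there: w1:T, w2:F, w3:F, w6:F. ✗
w4: successors {w0, w3}; p & []p there: w0:F, w3:F. ✗
w5: successors {w1, w2}; p & []p there: w1:T, w2:F. ✗
w6: successors {w0, w1, w3, w5, w6, w7}; p & []p there: w0:F, w1:T, w3:F, w5:F, w6:F, w7:F. ✗
w7: successors {w0, w1, w2, w6}; p & []p there: w0:F, w1:T, w2:F, w6:F. ✗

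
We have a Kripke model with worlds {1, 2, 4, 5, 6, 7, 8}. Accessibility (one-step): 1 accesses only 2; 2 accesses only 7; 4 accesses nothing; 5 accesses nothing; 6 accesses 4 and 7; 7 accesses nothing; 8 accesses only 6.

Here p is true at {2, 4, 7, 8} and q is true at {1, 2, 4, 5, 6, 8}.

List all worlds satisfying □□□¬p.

{1, 2, 4, 5, 6, 7, 8}

1: successors {2}; □□¬p there: 2:T. ✓
2: successors {7}; □□¬p there: 7:T. ✓
4: no successors, so □□□¬p holds vacuously. ✓
5: no successors, so □□□¬p holds vacuously. ✓
6: successors {4, 7}; □□¬p there: 4:T, 7:T. ✓
7: no successors, so □□□¬p holds vacuously. ✓
8: successors {6}; □□¬p there: 6:T. ✓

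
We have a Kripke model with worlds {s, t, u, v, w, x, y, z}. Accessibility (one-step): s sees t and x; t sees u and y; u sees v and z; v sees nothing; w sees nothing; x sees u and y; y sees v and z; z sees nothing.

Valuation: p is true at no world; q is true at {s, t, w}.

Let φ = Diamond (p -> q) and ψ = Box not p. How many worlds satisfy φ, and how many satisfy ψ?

For Diamond (p -> q):
s: successors {t, x}; p -> q there: t:T, x:T. ✓
t: successors {u, y}; p -> q there: u:T, y:T. ✓
u: successors {v, z}; p -> q there: v:T, z:T. ✓
v: no successors, so Diamond (p -> q) fails. ✗
w: no successors, so Diamond (p -> q) fails. ✗
x: successors {u, y}; p -> q there: u:T, y:T. ✓
y: successors {v, z}; p -> q there: v:T, z:T. ✓
z: no successors, so Diamond (p -> q) fails. ✗
— 5 worlds.
For Box not p:
s: successors {t, x}; not p there: t:T, x:T. ✓
t: successors {u, y}; not p there: u:T, y:T. ✓
u: successors {v, z}; not p there: v:T, z:T. ✓
v: no successors, so Box not p holds vacuously. ✓
w: no successors, so Box not p holds vacuously. ✓
x: successors {u, y}; not p there: u:T, y:T. ✓
y: successors {v, z}; not p there: v:T, z:T. ✓
z: no successors, so Box not p holds vacuously. ✓
— 8 worlds.

5 and 8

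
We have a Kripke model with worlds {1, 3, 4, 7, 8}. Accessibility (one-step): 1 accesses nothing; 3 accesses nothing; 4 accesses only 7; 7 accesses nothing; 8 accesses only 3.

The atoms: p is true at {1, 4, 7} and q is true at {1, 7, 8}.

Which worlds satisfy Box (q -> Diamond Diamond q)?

{1, 3, 7, 8}

1: no successors, so Box (q -> Diamond Diamond q) holds vacuously. ✓
3: no successors, so Box (q -> Diamond Diamond q) holds vacuously. ✓
4: successors {7}; q -> Diamond Diamond q there: 7:F. ✗
7: no successors, so Box (q -> Diamond Diamond q) holds vacuously. ✓
8: successors {3}; q -> Diamond Diamond q there: 3:T. ✓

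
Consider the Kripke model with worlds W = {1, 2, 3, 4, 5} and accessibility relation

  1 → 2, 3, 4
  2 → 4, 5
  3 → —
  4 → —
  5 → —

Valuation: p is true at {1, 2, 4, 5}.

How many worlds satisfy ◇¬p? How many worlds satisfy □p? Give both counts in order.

1 and 4

For ◇¬p:
1: successors {2, 3, 4}; ¬p there: 2:F, 3:T, 4:F. ✓
2: successors {4, 5}; ¬p there: 4:F, 5:F. ✗
3: no successors, so ◇¬p fails. ✗
4: no successors, so ◇¬p fails. ✗
5: no successors, so ◇¬p fails. ✗
— 1 world.
For □p:
1: successors {2, 3, 4}; p there: 2:T, 3:F, 4:T. ✗
2: successors {4, 5}; p there: 4:T, 5:T. ✓
3: no successors, so □p holds vacuously. ✓
4: no successors, so □p holds vacuously. ✓
5: no successors, so □p holds vacuously. ✓
— 4 worlds.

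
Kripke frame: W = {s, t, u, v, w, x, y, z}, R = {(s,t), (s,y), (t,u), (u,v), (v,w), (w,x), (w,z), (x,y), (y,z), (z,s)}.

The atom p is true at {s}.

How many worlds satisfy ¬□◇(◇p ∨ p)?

5

s: □◇(◇p ∨ p) is F. ✓
t: □◇(◇p ∨ p) is F. ✓
u: □◇(◇p ∨ p) is F. ✓
v: □◇(◇p ∨ p) is T. ✗
w: □◇(◇p ∨ p) is F. ✓
x: □◇(◇p ∨ p) is T. ✗
y: □◇(◇p ∨ p) is T. ✗
z: □◇(◇p ∨ p) is F. ✓
Satisfying worlds: {s, t, u, w, z}.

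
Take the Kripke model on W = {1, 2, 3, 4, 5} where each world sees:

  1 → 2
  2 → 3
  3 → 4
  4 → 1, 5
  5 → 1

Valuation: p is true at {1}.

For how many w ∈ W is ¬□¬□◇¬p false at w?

1: □¬□◇¬p is F. ✓
2: □¬□◇¬p is F. ✓
3: □¬□◇¬p is T. ✗
4: □¬□◇¬p is F. ✓
5: □¬□◇¬p is F. ✓
Satisfying worlds: {1, 2, 4, 5}.
So ¬□¬□◇¬p fails at the other 1 world.

1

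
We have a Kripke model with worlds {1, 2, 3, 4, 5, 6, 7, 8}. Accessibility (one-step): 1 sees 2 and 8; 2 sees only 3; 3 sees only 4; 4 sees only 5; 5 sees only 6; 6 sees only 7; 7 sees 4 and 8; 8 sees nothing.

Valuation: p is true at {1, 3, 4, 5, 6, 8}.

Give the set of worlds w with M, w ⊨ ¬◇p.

1: ◇p is T. ✗
2: ◇p is T. ✗
3: ◇p is T. ✗
4: ◇p is T. ✗
5: ◇p is T. ✗
6: ◇p is F. ✓
7: ◇p is T. ✗
8: ◇p is F. ✓

{6, 8}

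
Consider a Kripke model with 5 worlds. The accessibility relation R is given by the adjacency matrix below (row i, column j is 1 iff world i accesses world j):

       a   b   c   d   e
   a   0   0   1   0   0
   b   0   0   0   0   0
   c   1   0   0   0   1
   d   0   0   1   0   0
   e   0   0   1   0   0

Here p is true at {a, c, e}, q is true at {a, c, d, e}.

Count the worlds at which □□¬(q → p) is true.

a: successors {c}; □¬(q → p) there: c:F. ✗
b: no successors, so □□¬(q → p) holds vacuously. ✓
c: successors {a, e}; □¬(q → p) there: a:F, e:F. ✗
d: successors {c}; □¬(q → p) there: c:F. ✗
e: successors {c}; □¬(q → p) there: c:F. ✗
Satisfying worlds: {b}.

1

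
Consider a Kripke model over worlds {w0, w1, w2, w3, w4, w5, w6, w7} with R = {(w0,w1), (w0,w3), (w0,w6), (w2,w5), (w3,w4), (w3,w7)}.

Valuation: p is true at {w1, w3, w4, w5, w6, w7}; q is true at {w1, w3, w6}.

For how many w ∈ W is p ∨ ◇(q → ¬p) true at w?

w0: p is F, ◇(q → ¬p) is F. ✗
w1: p is T, ◇(q → ¬p) is F. ✓
w2: p is F, ◇(q → ¬p) is T. ✓
w3: p is T, ◇(q → ¬p) is T. ✓
w4: p is T, ◇(q → ¬p) is F. ✓
w5: p is T, ◇(q → ¬p) is F. ✓
w6: p is T, ◇(q → ¬p) is F. ✓
w7: p is T, ◇(q → ¬p) is F. ✓
Satisfying worlds: {w1, w2, w3, w4, w5, w6, w7}.

7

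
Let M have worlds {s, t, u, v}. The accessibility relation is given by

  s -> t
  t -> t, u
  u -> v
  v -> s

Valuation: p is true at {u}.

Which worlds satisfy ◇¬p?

s: successors {t}; ¬p there: t:T. ✓
t: successors {t, u}; ¬p there: t:T, u:F. ✓
u: successors {v}; ¬p there: v:T. ✓
v: successors {s}; ¬p there: s:T. ✓

{s, t, u, v}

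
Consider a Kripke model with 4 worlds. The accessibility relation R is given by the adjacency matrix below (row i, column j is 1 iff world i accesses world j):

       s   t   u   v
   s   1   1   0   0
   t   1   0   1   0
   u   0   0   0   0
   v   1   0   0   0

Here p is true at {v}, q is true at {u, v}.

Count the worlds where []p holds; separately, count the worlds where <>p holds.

For []p:
s: successors {s, t}; p there: s:F, t:F. ✗
t: successors {s, u}; p there: s:F, u:F. ✗
u: no successors, so []p holds vacuously. ✓
v: successors {s}; p there: s:F. ✗
— 1 world.
For <>p:
s: successors {s, t}; p there: s:F, t:F. ✗
t: successors {s, u}; p there: s:F, u:F. ✗
u: no successors, so <>p fails. ✗
v: successors {s}; p there: s:F. ✗
— 0 worlds.

1 and 0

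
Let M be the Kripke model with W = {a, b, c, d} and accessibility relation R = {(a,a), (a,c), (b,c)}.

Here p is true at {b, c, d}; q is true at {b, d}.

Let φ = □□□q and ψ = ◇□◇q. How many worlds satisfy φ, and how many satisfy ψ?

For □□□q:
a: successors {a, c}; □□q there: a:F, c:T. ✗
b: successors {c}; □□q there: c:T. ✓
c: no successors, so □□□q holds vacuously. ✓
d: no successors, so □□□q holds vacuously. ✓
— 3 worlds.
For ◇□◇q:
a: successors {a, c}; □◇q there: a:F, c:T. ✓
b: successors {c}; □◇q there: c:T. ✓
c: no successors, so ◇□◇q fails. ✗
d: no successors, so ◇□◇q fails. ✗
— 2 worlds.

3 and 2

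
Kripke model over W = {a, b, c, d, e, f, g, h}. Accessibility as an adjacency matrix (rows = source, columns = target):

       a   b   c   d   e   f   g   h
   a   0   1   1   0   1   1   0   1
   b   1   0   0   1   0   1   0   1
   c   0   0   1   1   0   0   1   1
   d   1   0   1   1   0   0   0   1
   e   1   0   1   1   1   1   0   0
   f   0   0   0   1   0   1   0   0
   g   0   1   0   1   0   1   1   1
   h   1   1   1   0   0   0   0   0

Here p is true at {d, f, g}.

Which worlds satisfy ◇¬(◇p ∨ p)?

{a, b, c, d, g}

a: successors {b, c, e, f, h}; ¬(◇p ∨ p) there: b:F, c:F, e:F, f:F, h:T. ✓
b: successors {a, d, f, h}; ¬(◇p ∨ p) there: a:F, d:F, f:F, h:T. ✓
c: successors {c, d, g, h}; ¬(◇p ∨ p) there: c:F, d:F, g:F, h:T. ✓
d: successors {a, c, d, h}; ¬(◇p ∨ p) there: a:F, c:F, d:F, h:T. ✓
e: successors {a, c, d, e, f}; ¬(◇p ∨ p) there: a:F, c:F, d:F, e:F, f:F. ✗
f: successors {d, f}; ¬(◇p ∨ p) there: d:F, f:F. ✗
g: successors {b, d, f, g, h}; ¬(◇p ∨ p) there: b:F, d:F, f:F, g:F, h:T. ✓
h: successors {a, b, c}; ¬(◇p ∨ p) there: a:F, b:F, c:F. ✗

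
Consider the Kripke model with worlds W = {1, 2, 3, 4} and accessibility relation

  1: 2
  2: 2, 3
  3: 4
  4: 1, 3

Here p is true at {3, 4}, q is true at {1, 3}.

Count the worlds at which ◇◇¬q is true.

3

1: successors {2}; ◇¬q there: 2:T. ✓
2: successors {2, 3}; ◇¬q there: 2:T, 3:T. ✓
3: successors {4}; ◇¬q there: 4:F. ✗
4: successors {1, 3}; ◇¬q there: 1:T, 3:T. ✓
Satisfying worlds: {1, 2, 4}.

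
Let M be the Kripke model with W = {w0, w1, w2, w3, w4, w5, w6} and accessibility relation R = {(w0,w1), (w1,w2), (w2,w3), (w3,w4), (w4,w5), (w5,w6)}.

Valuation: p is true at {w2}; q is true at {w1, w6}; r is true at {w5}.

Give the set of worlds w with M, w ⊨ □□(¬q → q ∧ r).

w0: successors {w1}; □(¬q → q ∧ r) there: w1:F. ✗
w1: successors {w2}; □(¬q → q ∧ r) there: w2:F. ✗
w2: successors {w3}; □(¬q → q ∧ r) there: w3:F. ✗
w3: successors {w4}; □(¬q → q ∧ r) there: w4:F. ✗
w4: successors {w5}; □(¬q → q ∧ r) there: w5:T. ✓
w5: successors {w6}; □(¬q → q ∧ r) there: w6:T. ✓
w6: no successors, so □□(¬q → q ∧ r) holds vacuously. ✓

{w4, w5, w6}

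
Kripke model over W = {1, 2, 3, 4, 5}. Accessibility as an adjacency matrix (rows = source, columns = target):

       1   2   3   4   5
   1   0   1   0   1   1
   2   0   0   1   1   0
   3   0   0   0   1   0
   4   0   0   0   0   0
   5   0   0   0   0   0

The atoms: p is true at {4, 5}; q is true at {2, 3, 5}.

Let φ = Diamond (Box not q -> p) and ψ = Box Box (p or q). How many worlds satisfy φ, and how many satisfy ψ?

3 and 5

For Diamond (Box not q -> p):
1: successors {2, 4, 5}; Box not q -> p there: 2:T, 4:T, 5:T. ✓
2: successors {3, 4}; Box not q -> p there: 3:F, 4:T. ✓
3: successors {4}; Box not q -> p there: 4:T. ✓
4: no successors, so Diamond (Box not q -> p) fails. ✗
5: no successors, so Diamond (Box not q -> p) fails. ✗
— 3 worlds.
For Box Box (p or q):
1: successors {2, 4, 5}; Box (p or q) there: 2:T, 4:T, 5:T. ✓
2: successors {3, 4}; Box (p or q) there: 3:T, 4:T. ✓
3: successors {4}; Box (p or q) there: 4:T. ✓
4: no successors, so Box Box (p or q) holds vacuously. ✓
5: no successors, so Box Box (p or q) holds vacuously. ✓
— 5 worlds.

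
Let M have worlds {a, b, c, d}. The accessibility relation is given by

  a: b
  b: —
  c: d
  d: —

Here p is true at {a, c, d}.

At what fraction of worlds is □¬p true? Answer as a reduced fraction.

3/4

a: successors {b}; ¬p there: b:T. ✓
b: no successors, so □¬p holds vacuously. ✓
c: successors {d}; ¬p there: d:F. ✗
d: no successors, so □¬p holds vacuously. ✓
That's 3 of 4 worlds, so 3/4.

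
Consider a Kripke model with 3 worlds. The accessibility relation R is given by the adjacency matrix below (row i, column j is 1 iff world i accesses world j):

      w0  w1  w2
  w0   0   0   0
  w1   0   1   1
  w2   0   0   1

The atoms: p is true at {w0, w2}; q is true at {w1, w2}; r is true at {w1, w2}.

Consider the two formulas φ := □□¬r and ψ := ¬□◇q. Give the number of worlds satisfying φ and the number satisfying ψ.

1 and 0

For □□¬r:
w0: no successors, so □□¬r holds vacuously. ✓
w1: successors {w1, w2}; □¬r there: w1:F, w2:F. ✗
w2: successors {w2}; □¬r there: w2:F. ✗
— 1 world.
For ¬□◇q:
w0: □◇q is T. ✗
w1: □◇q is T. ✗
w2: □◇q is T. ✗
— 0 worlds.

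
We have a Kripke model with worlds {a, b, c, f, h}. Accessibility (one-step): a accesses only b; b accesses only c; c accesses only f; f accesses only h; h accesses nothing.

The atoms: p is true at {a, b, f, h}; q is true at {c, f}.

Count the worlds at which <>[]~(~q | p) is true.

a: successors {b}; []~(~q | p) there: b:T. ✓
b: successors {c}; []~(~q | p) there: c:F. ✗
c: successors {f}; []~(~q | p) there: f:F. ✗
f: successors {h}; []~(~q | p) there: h:T. ✓
h: no successors, so <>[]~(~q | p) fails. ✗
Satisfying worlds: {a, f}.

2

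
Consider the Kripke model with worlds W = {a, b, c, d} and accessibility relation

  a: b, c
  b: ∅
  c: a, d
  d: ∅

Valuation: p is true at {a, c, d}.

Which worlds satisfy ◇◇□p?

a: successors {b, c}; ◇□p there: b:F, c:T. ✓
b: no successors, so ◇◇□p fails. ✗
c: successors {a, d}; ◇□p there: a:T, d:F. ✓
d: no successors, so ◇◇□p fails. ✗

{a, c}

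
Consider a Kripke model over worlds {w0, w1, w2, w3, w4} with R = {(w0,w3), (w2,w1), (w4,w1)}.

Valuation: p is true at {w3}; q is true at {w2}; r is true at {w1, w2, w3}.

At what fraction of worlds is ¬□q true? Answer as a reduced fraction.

w0: □q is F. ✓
w1: □q is T. ✗
w2: □q is F. ✓
w3: □q is T. ✗
w4: □q is F. ✓
That's 3 of 5 worlds, so 3/5.

3/5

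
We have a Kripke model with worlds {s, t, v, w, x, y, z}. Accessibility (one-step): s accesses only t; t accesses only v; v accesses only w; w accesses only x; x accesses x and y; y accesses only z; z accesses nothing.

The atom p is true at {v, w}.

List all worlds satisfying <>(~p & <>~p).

s: successors {t}; ~p & <>~p there: t:F. ✗
t: successors {v}; ~p & <>~p there: v:F. ✗
v: successors {w}; ~p & <>~p there: w:F. ✗
w: successors {x}; ~p & <>~p there: x:T. ✓
x: successors {x, y}; ~p & <>~p there: x:T, y:T. ✓
y: successors {z}; ~p & <>~p there: z:F. ✗
z: no successors, so <>(~p & <>~p) fails. ✗

{w, x}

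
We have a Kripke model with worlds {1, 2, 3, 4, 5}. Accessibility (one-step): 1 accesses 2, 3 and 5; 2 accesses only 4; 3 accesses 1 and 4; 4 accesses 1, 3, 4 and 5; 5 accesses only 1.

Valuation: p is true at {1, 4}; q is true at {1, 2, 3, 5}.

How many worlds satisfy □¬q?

1

1: successors {2, 3, 5}; ¬q there: 2:F, 3:F, 5:F. ✗
2: successors {4}; ¬q there: 4:T. ✓
3: successors {1, 4}; ¬q there: 1:F, 4:T. ✗
4: successors {1, 3, 4, 5}; ¬q there: 1:F, 3:F, 4:T, 5:F. ✗
5: successors {1}; ¬q there: 1:F. ✗
Satisfying worlds: {2}.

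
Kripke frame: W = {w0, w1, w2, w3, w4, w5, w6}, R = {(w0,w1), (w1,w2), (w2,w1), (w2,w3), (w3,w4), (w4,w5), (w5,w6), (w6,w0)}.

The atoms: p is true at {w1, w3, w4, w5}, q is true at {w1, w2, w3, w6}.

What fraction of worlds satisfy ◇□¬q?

3/7

w0: successors {w1}; □¬q there: w1:F. ✗
w1: successors {w2}; □¬q there: w2:F. ✗
w2: successors {w1, w3}; □¬q there: w1:F, w3:T. ✓
w3: successors {w4}; □¬q there: w4:T. ✓
w4: successors {w5}; □¬q there: w5:F. ✗
w5: successors {w6}; □¬q there: w6:T. ✓
w6: successors {w0}; □¬q there: w0:F. ✗
That's 3 of 7 worlds, so 3/7.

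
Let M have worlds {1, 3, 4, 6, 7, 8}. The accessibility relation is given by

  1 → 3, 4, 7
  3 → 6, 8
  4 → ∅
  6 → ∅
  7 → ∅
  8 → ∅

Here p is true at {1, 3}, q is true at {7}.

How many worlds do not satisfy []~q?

1: successors {3, 4, 7}; ~q there: 3:T, 4:T, 7:F. ✗
3: successors {6, 8}; ~q there: 6:T, 8:T. ✓
4: no successors, so []~q holds vacuously. ✓
6: no successors, so []~q holds vacuously. ✓
7: no successors, so []~q holds vacuously. ✓
8: no successors, so []~q holds vacuously. ✓
Satisfying worlds: {3, 4, 6, 7, 8}.
So []~q fails at the other 1 world.

1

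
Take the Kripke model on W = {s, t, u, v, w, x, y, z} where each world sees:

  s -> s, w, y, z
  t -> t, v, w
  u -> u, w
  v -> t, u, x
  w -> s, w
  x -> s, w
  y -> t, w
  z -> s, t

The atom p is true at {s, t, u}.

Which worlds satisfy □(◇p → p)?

{z}

s: successors {s, w, y, z}; ◇p → p there: s:T, w:F, y:F, z:F. ✗
t: successors {t, v, w}; ◇p → p there: t:T, v:F, w:F. ✗
u: successors {u, w}; ◇p → p there: u:T, w:F. ✗
v: successors {t, u, x}; ◇p → p there: t:T, u:T, x:F. ✗
w: successors {s, w}; ◇p → p there: s:T, w:F. ✗
x: successors {s, w}; ◇p → p there: s:T, w:F. ✗
y: successors {t, w}; ◇p → p there: t:T, w:F. ✗
z: successors {s, t}; ◇p → p there: s:T, t:T. ✓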